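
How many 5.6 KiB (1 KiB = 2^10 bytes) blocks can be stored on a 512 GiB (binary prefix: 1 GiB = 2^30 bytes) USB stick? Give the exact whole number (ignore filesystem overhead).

95,869,805

Capacity: 512 GiB = 549,755,813,888 bytes
Per item: 5.6 KiB = 5,734.4 bytes
⌊549,755,813,888 / 5,734.4⌋ = 95,869,805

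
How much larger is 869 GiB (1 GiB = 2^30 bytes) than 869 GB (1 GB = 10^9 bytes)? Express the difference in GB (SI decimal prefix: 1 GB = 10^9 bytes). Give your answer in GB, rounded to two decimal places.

64.08 GB

869 GiB = 869 × 1,073,741,824 = 933,081,645,056 bytes
869 GB = 869 × 1,000,000,000 = 869,000,000,000 bytes
difference = 64,081,645,056 bytes
64,081,645,056 / 1,000,000,000 = 64.08 GB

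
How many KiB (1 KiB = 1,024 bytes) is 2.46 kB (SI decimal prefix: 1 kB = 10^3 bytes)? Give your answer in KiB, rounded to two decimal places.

2.40 KiB

2.46 kB = 2.46 × 10^3 bytes = 2,460 bytes
1 KiB = 1,024 bytes
2,460 / 1,024 = 2.40 KiB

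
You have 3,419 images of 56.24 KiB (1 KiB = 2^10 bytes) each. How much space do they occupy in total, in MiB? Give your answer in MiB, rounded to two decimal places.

Total = 3,419 × 56.24 KiB = 192284.56 KiB
= 192284.56 × 1,024 bytes = 196,899,389.44 bytes
1 MiB = 1,048,576 bytes
196,899,389.44 / 1,048,576 = 187.78 MiB

187.78 MiB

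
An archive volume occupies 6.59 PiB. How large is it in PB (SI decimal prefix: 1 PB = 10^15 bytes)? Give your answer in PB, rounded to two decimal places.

7.42 PB

6.59 PiB = 6.59 × 2^50 bytes = 7,419,680,386,092,892.16 bytes
1 PB = 10^15 bytes = 1,000,000,000,000,000 bytes
7,419,680,386,092,892.16 / 1,000,000,000,000,000 = 7.42 PB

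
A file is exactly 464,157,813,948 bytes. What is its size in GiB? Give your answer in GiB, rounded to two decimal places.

464,157,813,948 bytes given.
1 GiB = 1,073,741,824 bytes
464,157,813,948 / 1,073,741,824 = 432.28 GiB

432.28 GiB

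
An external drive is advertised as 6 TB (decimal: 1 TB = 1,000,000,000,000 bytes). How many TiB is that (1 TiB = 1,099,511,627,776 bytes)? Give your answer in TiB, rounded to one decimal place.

6 TB = 6 × 10^12 bytes = 6,000,000,000,000 bytes
1 TiB = 2^40 bytes = 1,099,511,627,776 bytes
6,000,000,000,000 / 1,099,511,627,776 = 5.5 TiB

5.5 TiB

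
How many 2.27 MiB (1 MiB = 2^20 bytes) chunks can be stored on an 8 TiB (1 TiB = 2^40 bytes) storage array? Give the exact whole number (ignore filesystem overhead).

Capacity: 8 TiB = 8,796,093,022,208 bytes
Per item: 2.27 MiB = 2,380,267.52 bytes
⌊8,796,093,022,208 / 2,380,267.52⌋ = 3,695,422

3,695,422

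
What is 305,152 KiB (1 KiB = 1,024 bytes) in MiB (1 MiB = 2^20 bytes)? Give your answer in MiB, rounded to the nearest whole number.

298 MiB

305,152 KiB × 1,024 bytes/KiB = 312,475,648 bytes
1 MiB = 1,048,576 bytes
312,475,648 / 1,048,576 = 298 MiB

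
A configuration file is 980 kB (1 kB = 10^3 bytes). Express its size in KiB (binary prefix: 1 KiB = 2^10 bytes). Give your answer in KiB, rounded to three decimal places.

980 kB = 980 × 10^3 bytes = 980,000 bytes
1 KiB = 2^10 bytes = 1,024 bytes
980,000 / 1,024 = 957.031 KiB

957.031 KiB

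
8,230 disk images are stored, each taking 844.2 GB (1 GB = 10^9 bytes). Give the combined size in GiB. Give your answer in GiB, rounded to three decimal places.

6,470,611.319 GiB

Total = 8,230 × 844.2 GB = 6,947,766 GB
= 6,947,766 × 1,000,000,000 bytes = 6,947,766,000,000,000 bytes
1 GiB = 1,073,741,824 bytes
6,947,766,000,000,000 / 1,073,741,824 = 6,470,611.319 GiB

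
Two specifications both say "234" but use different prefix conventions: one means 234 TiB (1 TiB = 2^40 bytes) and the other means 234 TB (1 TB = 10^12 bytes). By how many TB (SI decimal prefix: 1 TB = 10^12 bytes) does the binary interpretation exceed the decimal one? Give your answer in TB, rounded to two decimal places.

234 TiB = 234 × 1,099,511,627,776 = 257,285,720,899,584 bytes
234 TB = 234 × 1,000,000,000,000 = 234,000,000,000,000 bytes
difference = 23,285,720,899,584 bytes
23,285,720,899,584 / 1,000,000,000,000 = 23.29 TB

23.29 TB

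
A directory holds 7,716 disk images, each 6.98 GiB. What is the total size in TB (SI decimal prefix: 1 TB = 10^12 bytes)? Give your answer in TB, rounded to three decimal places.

Total = 7,716 × 6.98 GiB = 53857.68 GiB
= 53857.68 × 1,073,741,824 bytes = 57,829,243,559,608.32 bytes
1 TB = 1,000,000,000,000 bytes
57,829,243,559,608.32 / 1,000,000,000,000 = 57.829 TB

57.829 TB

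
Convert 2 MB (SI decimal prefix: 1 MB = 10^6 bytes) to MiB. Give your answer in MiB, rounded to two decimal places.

2 MB = 2 × 10^6 bytes = 2,000,000 bytes
1 MiB = 2^20 bytes = 1,048,576 bytes
2,000,000 / 1,048,576 = 1.91 MiB

1.91 MiB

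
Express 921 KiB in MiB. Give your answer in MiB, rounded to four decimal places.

921 KiB × 1,024 bytes/KiB = 943,104 bytes
1 MiB = 2^20 bytes = 1,048,576 bytes
943,104 / 1,048,576 = 0.8994 MiB

0.8994 MiB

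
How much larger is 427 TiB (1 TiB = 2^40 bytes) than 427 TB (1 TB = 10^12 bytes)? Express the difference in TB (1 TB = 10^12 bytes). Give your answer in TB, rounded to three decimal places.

427 TiB = 427 × 1,099,511,627,776 = 469,491,465,060,352 bytes
427 TB = 427 × 1,000,000,000,000 = 427,000,000,000,000 bytes
difference = 42,491,465,060,352 bytes
42,491,465,060,352 / 1,000,000,000,000 = 42.491 TB

42.491 TB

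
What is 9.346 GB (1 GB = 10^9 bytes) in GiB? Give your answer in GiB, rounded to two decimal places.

8.70 GiB

9.346 GB = 9.346 × 10^9 bytes = 9,346,000,000 bytes
1 GiB = 2^30 bytes = 1,073,741,824 bytes
9,346,000,000 / 1,073,741,824 = 8.70 GiB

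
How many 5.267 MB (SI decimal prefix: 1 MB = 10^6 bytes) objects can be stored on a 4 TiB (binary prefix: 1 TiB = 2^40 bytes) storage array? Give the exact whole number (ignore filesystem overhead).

835,019

Capacity: 4 TiB = 4,398,046,511,104 bytes
Per item: 5.267 MB = 5,267,000 bytes
⌊4,398,046,511,104 / 5,267,000⌋ = 835,019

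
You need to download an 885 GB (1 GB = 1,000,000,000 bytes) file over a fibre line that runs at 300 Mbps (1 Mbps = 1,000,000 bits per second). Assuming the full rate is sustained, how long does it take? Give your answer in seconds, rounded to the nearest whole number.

885 GB = 885,000,000,000 bytes = 7,080,000,000,000 bits
300 Mbps = 300,000,000 bits/s
time = 7,080,000,000,000 / 300,000,000 = 23,600 s

23,600 seconds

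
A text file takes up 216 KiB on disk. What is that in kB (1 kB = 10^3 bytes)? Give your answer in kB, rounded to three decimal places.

221.184 kB

216 KiB = 216 × 2^10 bytes = 221,184 bytes
1 kB = 1,000 bytes
221,184 / 1,000 = 221.184 kB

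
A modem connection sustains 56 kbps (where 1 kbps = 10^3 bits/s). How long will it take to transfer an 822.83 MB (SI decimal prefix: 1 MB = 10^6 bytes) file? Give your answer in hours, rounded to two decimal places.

822.83 MB = 822,830,000 bytes = 6,582,640,000 bits
56 kbps = 56,000 bits/s
time = 6,582,640,000 / 56,000 = 117,547.1429 s
117,547.1429 s / 3600 = 32.65 hours

32.65 hours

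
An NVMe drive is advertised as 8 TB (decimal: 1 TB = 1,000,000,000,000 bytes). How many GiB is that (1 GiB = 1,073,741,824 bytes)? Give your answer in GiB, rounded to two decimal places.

8 TB × 1,000,000,000,000 bytes/TB = 8,000,000,000,000 bytes
1 GiB = 2^30 bytes = 1,073,741,824 bytes
8,000,000,000,000 / 1,073,741,824 = 7,450.58 GiB

7,450.58 GiB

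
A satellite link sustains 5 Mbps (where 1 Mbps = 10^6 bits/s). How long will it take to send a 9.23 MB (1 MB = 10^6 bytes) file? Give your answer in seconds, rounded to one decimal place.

14.8 seconds

9.23 MB = 9,230,000 bytes = 73,840,000 bits
5 Mbps = 5,000,000 bits/s
time = 73,840,000 / 5,000,000 = 14.8 s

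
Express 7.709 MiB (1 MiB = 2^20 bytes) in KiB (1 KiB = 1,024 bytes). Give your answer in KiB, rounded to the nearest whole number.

7,894 KiB

7.709 MiB = 7.709 × 2^20 bytes = 8,083,472.384 bytes
1 KiB = 2^10 bytes = 1,024 bytes
8,083,472.384 / 1,024 = 7,894 KiB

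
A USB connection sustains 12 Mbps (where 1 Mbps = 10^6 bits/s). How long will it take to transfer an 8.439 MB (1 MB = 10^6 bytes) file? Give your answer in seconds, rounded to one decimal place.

8.439 MB = 8,439,000 bytes = 67,512,000 bits
12 Mbps = 12,000,000 bits/s
time = 67,512,000 / 12,000,000 = 5.6 s

5.6 seconds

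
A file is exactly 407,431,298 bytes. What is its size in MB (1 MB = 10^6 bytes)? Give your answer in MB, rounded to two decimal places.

407.43 MB

407,431,298 bytes given.
1 MB = 1,000,000 bytes
407,431,298 / 1,000,000 = 407.43 MB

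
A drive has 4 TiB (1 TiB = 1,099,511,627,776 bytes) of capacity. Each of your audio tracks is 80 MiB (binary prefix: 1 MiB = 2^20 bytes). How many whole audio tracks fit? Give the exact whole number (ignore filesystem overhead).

52,428

Capacity: 4 TiB = 4,398,046,511,104 bytes
Per item: 80 MiB = 83,886,080 bytes
⌊4,398,046,511,104 / 83,886,080⌋ = 52,428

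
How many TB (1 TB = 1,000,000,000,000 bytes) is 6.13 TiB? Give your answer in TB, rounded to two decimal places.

6.74 TB

6.13 TiB = 6.13 × 2^40 bytes = 6,740,006,278,266.88 bytes
1 TB = 1,000,000,000,000 bytes
6,740,006,278,266.88 / 1,000,000,000,000 = 6.74 TB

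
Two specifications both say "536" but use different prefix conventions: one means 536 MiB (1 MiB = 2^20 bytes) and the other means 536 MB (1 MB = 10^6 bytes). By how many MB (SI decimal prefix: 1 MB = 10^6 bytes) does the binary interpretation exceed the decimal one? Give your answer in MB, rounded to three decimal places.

536 MiB = 536 × 1,048,576 = 562,036,736 bytes
536 MB = 536 × 1,000,000 = 536,000,000 bytes
difference = 26,036,736 bytes
26,036,736 / 1,000,000 = 26.037 MB

26.037 MB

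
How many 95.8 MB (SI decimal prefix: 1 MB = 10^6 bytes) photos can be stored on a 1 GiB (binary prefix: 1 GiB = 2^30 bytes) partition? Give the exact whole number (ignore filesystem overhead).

Capacity: 1 GiB = 1,073,741,824 bytes
Per item: 95.8 MB = 95,800,000 bytes
⌊1,073,741,824 / 95,800,000⌋ = 11

11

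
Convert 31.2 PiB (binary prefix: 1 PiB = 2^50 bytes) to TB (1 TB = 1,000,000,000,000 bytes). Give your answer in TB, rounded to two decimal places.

31.2 PiB = 31.2 × 2^50 bytes = 35,128,077,093,489,868.8 bytes
1 TB = 1,000,000,000,000 bytes
35,128,077,093,489,868.8 / 1,000,000,000,000 = 35,128.08 TB

35,128.08 TB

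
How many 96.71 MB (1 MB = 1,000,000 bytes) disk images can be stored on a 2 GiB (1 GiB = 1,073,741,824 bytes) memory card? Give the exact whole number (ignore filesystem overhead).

Capacity: 2 GiB = 2,147,483,648 bytes
Per item: 96.71 MB = 96,710,000 bytes
⌊2,147,483,648 / 96,710,000⌋ = 22

22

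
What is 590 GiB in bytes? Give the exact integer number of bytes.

590 × 1,073,741,824 = 633,507,676,160 bytes  (1 GiB = 2^30 bytes)

633,507,676,160 bytes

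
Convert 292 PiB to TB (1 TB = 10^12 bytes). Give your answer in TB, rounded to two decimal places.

292 PiB × 1,125,899,906,842,624 bytes/PiB = 328,762,772,798,046,208 bytes
1 TB = 1,000,000,000,000 bytes
328,762,772,798,046,208 / 1,000,000,000,000 = 328,762.77 TB

328,762.77 TB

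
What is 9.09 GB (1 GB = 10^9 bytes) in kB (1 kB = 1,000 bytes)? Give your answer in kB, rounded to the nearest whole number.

9.09 GB = 9.09 × 10^9 bytes = 9,090,000,000 bytes
1 kB = 1,000 bytes
9,090,000,000 / 1,000 = 9,090,000 kB

9,090,000 kB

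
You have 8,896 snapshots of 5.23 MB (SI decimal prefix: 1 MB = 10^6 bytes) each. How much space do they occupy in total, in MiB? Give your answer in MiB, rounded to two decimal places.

44,370.73 MiB

Total = 8,896 × 5.23 MB = 46526.08 MB
= 46526.08 × 1,000,000 bytes = 46,526,080,000 bytes
1 MiB = 1,048,576 bytes
46,526,080,000 / 1,048,576 = 44,370.73 MiB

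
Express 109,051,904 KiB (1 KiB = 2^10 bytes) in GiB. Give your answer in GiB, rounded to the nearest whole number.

109,051,904 KiB = 109,051,904 × 2^10 bytes = 111,669,149,696 bytes
1 GiB = 2^30 bytes = 1,073,741,824 bytes
111,669,149,696 / 1,073,741,824 = 104 GiB

104 GiB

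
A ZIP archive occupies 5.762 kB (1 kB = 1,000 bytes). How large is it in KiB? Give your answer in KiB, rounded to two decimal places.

5.762 kB = 5.762 × 10^3 bytes = 5,762 bytes
1 KiB = 2^10 bytes = 1,024 bytes
5,762 / 1,024 = 5.63 KiB

5.63 KiB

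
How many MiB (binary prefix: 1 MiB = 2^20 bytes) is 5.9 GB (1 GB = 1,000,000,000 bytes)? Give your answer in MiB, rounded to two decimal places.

5.9 GB × 1,000,000,000 bytes/GB = 5,900,000,000 bytes
1 MiB = 1,048,576 bytes
5,900,000,000 / 1,048,576 = 5,626.68 MiB

5,626.68 MiB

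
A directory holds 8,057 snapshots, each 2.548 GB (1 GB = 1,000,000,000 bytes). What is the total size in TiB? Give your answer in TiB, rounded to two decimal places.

18.67 TiB

Total = 8,057 × 2.548 GB = 20529.236 GB
= 20529.236 × 1,000,000,000 bytes = 20,529,236,000,000 bytes
1 TiB = 1,099,511,627,776 bytes
20,529,236,000,000 / 1,099,511,627,776 = 18.67 TiB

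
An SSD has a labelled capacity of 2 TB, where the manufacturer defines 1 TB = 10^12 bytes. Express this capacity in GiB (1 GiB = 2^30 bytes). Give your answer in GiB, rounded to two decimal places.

1,862.65 GiB

2 TB × 1,000,000,000,000 bytes/TB = 2,000,000,000,000 bytes
1 GiB = 1,073,741,824 bytes
2,000,000,000,000 / 1,073,741,824 = 1,862.65 GiB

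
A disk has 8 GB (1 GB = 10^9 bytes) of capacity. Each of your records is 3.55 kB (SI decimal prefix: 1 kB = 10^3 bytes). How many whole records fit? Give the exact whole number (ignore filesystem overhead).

Capacity: 8 GB = 8,000,000,000 bytes
Per item: 3.55 kB = 3,550 bytes
⌊8,000,000,000 / 3,550⌋ = 2,253,521

2,253,521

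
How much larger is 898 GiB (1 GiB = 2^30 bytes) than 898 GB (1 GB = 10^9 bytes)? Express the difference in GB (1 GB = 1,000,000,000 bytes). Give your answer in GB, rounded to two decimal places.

66.22 GB

898 GiB = 898 × 1,073,741,824 = 964,220,157,952 bytes
898 GB = 898 × 1,000,000,000 = 898,000,000,000 bytes
difference = 66,220,157,952 bytes
66,220,157,952 / 1,000,000,000 = 66.22 GB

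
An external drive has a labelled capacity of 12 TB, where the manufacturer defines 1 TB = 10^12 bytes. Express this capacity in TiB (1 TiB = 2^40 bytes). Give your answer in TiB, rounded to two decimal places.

12 TB × 1,000,000,000,000 bytes/TB = 12,000,000,000,000 bytes
1 TiB = 2^40 bytes = 1,099,511,627,776 bytes
12,000,000,000,000 / 1,099,511,627,776 = 10.91 TiB

10.91 TiB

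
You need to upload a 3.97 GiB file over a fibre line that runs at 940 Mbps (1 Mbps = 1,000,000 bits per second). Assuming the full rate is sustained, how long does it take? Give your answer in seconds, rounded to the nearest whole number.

36 seconds

3.97 GiB = 4,262,755,041.28 bytes = 34,102,040,330.24 bits
940 Mbps = 940,000,000 bits/s
time = 34,102,040,330.24 / 940,000,000 = 36 s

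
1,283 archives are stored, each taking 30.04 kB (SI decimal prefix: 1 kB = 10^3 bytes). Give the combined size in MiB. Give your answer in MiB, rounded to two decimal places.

36.76 MiB

Total = 1,283 × 30.04 kB = 38541.32 kB
= 38541.32 × 1,000 bytes = 38,541,320 bytes
1 MiB = 1,048,576 bytes
38,541,320 / 1,048,576 = 36.76 MiB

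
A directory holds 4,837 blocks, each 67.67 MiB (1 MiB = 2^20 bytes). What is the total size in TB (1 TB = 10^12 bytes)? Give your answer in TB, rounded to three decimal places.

0.343 TB

Total = 4,837 × 67.67 MiB = 327319.79 MiB
= 327319.79 × 1,048,576 bytes = 343,219,676,119.04 bytes
1 TB = 1,000,000,000,000 bytes
343,219,676,119.04 / 1,000,000,000,000 = 0.343 TB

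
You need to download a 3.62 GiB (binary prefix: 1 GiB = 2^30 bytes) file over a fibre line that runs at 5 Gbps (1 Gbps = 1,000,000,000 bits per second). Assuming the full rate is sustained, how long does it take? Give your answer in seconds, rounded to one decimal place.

3.62 GiB = 3,886,945,402.88 bytes = 31,095,563,223.04 bits
5 Gbps = 5,000,000,000 bits/s
time = 31,095,563,223.04 / 5,000,000,000 = 6.2 s

6.2 seconds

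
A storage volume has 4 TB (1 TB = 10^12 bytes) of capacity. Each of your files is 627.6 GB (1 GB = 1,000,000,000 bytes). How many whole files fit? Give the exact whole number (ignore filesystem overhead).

6

Capacity: 4 TB = 4,000,000,000,000 bytes
Per item: 627.6 GB = 627,600,000,000 bytes
⌊4,000,000,000,000 / 627,600,000,000⌋ = 6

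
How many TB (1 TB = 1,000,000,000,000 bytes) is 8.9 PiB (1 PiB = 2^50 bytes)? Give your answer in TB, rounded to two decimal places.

10,020.51 TB

8.9 PiB = 8.9 × 2^50 bytes = 10,020,509,170,899,353.6 bytes
1 TB = 1,000,000,000,000 bytes
10,020,509,170,899,353.6 / 1,000,000,000,000 = 10,020.51 TB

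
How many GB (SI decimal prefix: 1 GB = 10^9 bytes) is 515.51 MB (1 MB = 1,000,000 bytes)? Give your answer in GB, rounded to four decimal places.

0.5155 GB

515.51 MB = 515.51 × 10^6 bytes = 515,510,000 bytes
1 GB = 10^9 bytes = 1,000,000,000 bytes
515,510,000 / 1,000,000,000 = 0.5155 GB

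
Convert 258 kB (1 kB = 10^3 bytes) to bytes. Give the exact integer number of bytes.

258 × 1,000 = 258,000 bytes

258,000 bytes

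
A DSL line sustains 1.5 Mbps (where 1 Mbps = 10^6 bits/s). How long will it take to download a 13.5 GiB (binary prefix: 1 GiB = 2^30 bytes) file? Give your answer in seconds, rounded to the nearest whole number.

77,309 seconds

13.5 GiB = 14,495,514,624 bytes = 115,964,116,992 bits
1.5 Mbps = 1,500,000 bits/s
time = 115,964,116,992 / 1,500,000 = 77,309 s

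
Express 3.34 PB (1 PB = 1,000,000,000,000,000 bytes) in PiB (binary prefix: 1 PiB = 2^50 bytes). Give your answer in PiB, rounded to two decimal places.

2.97 PiB

3.34 PB = 3.34 × 10^15 bytes = 3,340,000,000,000,000 bytes
1 PiB = 1,125,899,906,842,624 bytes
3,340,000,000,000,000 / 1,125,899,906,842,624 = 2.97 PiB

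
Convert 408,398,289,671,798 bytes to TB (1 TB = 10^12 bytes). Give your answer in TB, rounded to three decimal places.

408.398 TB

408,398,289,671,798 bytes given.
1 TB = 10^12 bytes = 1,000,000,000,000 bytes
408,398,289,671,798 / 1,000,000,000,000 = 408.398 TB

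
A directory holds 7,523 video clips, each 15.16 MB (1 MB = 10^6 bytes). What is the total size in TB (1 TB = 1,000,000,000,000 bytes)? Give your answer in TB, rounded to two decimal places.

0.11 TB

Total = 7,523 × 15.16 MB = 114048.68 MB
= 114048.68 × 1,000,000 bytes = 114,048,680,000 bytes
1 TB = 1,000,000,000,000 bytes
114,048,680,000 / 1,000,000,000,000 = 0.11 TB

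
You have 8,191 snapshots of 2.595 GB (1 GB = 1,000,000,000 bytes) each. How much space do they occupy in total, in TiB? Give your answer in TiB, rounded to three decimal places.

Total = 8,191 × 2.595 GB = 21255.645 GB
= 21255.645 × 1,000,000,000 bytes = 21,255,645,000,000 bytes
1 TiB = 1,099,511,627,776 bytes
21,255,645,000,000 / 1,099,511,627,776 = 19.332 TiB

19.332 TiB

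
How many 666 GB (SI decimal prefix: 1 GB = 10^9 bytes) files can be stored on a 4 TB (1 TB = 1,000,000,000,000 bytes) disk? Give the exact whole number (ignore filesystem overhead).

6

Capacity: 4 TB = 4,000,000,000,000 bytes
Per item: 666 GB = 666,000,000,000 bytes
⌊4,000,000,000,000 / 666,000,000,000⌋ = 6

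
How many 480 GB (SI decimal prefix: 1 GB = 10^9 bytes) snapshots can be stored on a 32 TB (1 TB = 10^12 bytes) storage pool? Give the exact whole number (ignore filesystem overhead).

66

Capacity: 32 TB = 32,000,000,000,000 bytes
Per item: 480 GB = 480,000,000,000 bytes
⌊32,000,000,000,000 / 480,000,000,000⌋ = 66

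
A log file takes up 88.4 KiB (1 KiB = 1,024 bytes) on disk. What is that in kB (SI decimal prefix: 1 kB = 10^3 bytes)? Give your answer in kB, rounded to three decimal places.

90.522 kB

88.4 KiB × 1,024 bytes/KiB = 90,521.6 bytes
1 kB = 10^3 bytes = 1,000 bytes
90,521.6 / 1,000 = 90.522 kB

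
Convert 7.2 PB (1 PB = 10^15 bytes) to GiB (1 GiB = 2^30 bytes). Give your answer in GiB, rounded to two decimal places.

6,705,522.54 GiB

7.2 PB × 1,000,000,000,000,000 bytes/PB = 7,200,000,000,000,000 bytes
1 GiB = 1,073,741,824 bytes
7,200,000,000,000,000 / 1,073,741,824 = 6,705,522.54 GiB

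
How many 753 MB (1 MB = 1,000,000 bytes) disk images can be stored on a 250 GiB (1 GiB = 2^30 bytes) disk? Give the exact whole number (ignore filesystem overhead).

356

Capacity: 250 GiB = 268,435,456,000 bytes
Per item: 753 MB = 753,000,000 bytes
⌊268,435,456,000 / 753,000,000⌋ = 356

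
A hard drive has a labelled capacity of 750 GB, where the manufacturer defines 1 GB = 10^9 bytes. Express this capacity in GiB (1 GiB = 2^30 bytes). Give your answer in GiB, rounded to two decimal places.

750 GB = 750 × 10^9 bytes = 750,000,000,000 bytes
1 GiB = 2^30 bytes = 1,073,741,824 bytes
750,000,000,000 / 1,073,741,824 = 698.49 GiB

698.49 GiB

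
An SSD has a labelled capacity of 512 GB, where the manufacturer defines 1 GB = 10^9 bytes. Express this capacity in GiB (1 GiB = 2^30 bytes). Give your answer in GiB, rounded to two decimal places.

512 GB = 512 × 10^9 bytes = 512,000,000,000 bytes
1 GiB = 2^30 bytes = 1,073,741,824 bytes
512,000,000,000 / 1,073,741,824 = 476.84 GiB

476.84 GiB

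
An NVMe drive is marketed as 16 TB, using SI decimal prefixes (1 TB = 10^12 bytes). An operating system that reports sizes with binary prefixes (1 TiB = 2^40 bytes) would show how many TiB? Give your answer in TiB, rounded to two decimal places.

16 TB = 16 × 10^12 bytes = 16,000,000,000,000 bytes
1 TiB = 2^40 bytes = 1,099,511,627,776 bytes
16,000,000,000,000 / 1,099,511,627,776 = 14.55 TiB

14.55 TiB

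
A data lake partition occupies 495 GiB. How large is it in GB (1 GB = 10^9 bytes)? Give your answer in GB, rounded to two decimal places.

495 GiB × 1,073,741,824 bytes/GiB = 531,502,202,880 bytes
1 GB = 10^9 bytes = 1,000,000,000 bytes
531,502,202,880 / 1,000,000,000 = 531.50 GB

531.50 GB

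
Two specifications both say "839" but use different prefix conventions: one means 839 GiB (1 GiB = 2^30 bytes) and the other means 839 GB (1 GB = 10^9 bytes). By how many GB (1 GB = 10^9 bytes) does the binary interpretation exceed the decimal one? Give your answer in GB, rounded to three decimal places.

839 GiB = 839 × 1,073,741,824 = 900,869,390,336 bytes
839 GB = 839 × 1,000,000,000 = 839,000,000,000 bytes
difference = 61,869,390,336 bytes
61,869,390,336 / 1,000,000,000 = 61.869 GB

61.869 GB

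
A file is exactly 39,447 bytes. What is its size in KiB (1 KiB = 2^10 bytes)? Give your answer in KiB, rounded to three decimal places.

39,447 bytes given.
1 KiB = 2^10 bytes = 1,024 bytes
39,447 / 1,024 = 38.522 KiB

38.522 KiB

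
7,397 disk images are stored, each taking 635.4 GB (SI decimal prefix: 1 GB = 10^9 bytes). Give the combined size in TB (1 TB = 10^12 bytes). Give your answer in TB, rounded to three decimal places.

4,700.054 TB

Total = 7,397 × 635.4 GB = 4700053.8 GB
= 4700053.8 × 1,000,000,000 bytes = 4,700,053,800,000,000 bytes
1 TB = 1,000,000,000,000 bytes
4,700,053,800,000,000 / 1,000,000,000,000 = 4,700.054 TB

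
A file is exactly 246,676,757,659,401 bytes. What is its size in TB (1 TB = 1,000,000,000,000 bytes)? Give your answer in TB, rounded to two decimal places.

246,676,757,659,401 bytes given.
1 TB = 10^12 bytes = 1,000,000,000,000 bytes
246,676,757,659,401 / 1,000,000,000,000 = 246.68 TB

246.68 TB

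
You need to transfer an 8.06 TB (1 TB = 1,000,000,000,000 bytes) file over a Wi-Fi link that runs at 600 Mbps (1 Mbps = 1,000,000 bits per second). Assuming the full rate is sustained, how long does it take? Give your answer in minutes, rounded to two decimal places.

8.06 TB = 8,060,000,000,000 bytes = 64,480,000,000,000 bits
600 Mbps = 600,000,000 bits/s
time = 64,480,000,000,000 / 600,000,000 = 107,466.667 s
107,466.667 s / 60 = 1,791.11 minutes

1,791.11 minutes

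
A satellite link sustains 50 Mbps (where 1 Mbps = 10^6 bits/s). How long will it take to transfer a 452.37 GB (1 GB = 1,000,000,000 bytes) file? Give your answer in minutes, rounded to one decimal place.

452.37 GB = 452,370,000,000 bytes = 3,618,960,000,000 bits
50 Mbps = 50,000,000 bits/s
time = 3,618,960,000,000 / 50,000,000 = 72,379.20 s
72,379.20 s / 60 = 1,206.3 minutes

1,206.3 minutes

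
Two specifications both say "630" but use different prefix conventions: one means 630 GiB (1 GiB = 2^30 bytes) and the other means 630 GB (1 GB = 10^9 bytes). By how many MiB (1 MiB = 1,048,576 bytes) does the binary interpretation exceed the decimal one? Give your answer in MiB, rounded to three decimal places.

44,305.181 MiB

630 GiB = 630 × 1,073,741,824 = 676,457,349,120 bytes
630 GB = 630 × 1,000,000,000 = 630,000,000,000 bytes
difference = 46,457,349,120 bytes
46,457,349,120 / 1,048,576 = 44,305.181 MiB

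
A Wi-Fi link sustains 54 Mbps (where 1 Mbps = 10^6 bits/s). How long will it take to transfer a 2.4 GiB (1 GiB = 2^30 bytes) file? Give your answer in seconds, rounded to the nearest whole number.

382 seconds

2.4 GiB = 2,576,980,377.6 bytes = 20,615,843,020.8 bits
54 Mbps = 54,000,000 bits/s
time = 20,615,843,020.8 / 54,000,000 = 382 s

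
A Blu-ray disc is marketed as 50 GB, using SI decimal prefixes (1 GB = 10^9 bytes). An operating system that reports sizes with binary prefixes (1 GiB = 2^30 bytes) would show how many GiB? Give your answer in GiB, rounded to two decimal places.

50 GB × 1,000,000,000 bytes/GB = 50,000,000,000 bytes
1 GiB = 2^30 bytes = 1,073,741,824 bytes
50,000,000,000 / 1,073,741,824 = 46.57 GiB

46.57 GiB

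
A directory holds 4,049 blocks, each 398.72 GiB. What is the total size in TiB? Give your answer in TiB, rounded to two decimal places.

1,576.58 TiB

Total = 4,049 × 398.72 GiB = 1614417.28 GiB
= 1614417.28 × 1,073,741,824 bytes = 1,733,467,354,924,318.72 bytes
1 TiB = 1,099,511,627,776 bytes
1,733,467,354,924,318.72 / 1,099,511,627,776 = 1,576.58 TiB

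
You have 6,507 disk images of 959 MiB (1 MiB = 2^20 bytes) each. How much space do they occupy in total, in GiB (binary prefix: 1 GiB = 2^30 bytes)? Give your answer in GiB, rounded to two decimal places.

Total = 6,507 × 959 MiB = 6,240,213 MiB
= 6,240,213 × 1,048,576 bytes = 6,543,337,586,688 bytes
1 GiB = 1,073,741,824 bytes
6,543,337,586,688 / 1,073,741,824 = 6,093.96 GiB

6,093.96 GiB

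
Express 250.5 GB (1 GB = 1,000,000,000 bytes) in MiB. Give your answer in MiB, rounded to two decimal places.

238,895.42 MiB

250.5 GB × 1,000,000,000 bytes/GB = 250,500,000,000 bytes
1 MiB = 2^20 bytes = 1,048,576 bytes
250,500,000,000 / 1,048,576 = 238,895.42 MiB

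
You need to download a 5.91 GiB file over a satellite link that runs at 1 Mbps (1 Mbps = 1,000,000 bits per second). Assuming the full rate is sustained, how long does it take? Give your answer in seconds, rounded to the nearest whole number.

5.91 GiB = 6,345,814,179.84 bytes = 50,766,513,438.72 bits
1 Mbps = 1,000,000 bits/s
time = 50,766,513,438.72 / 1,000,000 = 50,767 s

50,767 seconds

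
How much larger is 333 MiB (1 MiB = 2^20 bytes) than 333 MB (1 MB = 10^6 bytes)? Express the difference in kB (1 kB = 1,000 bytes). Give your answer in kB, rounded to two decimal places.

16,175.81 kB

333 MiB = 333 × 1,048,576 = 349,175,808 bytes
333 MB = 333 × 1,000,000 = 333,000,000 bytes
difference = 16,175,808 bytes
16,175,808 / 1,000 = 16,175.81 kB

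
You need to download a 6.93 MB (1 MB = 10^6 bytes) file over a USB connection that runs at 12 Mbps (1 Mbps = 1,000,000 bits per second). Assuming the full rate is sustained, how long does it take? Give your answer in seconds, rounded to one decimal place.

6.93 MB = 6,930,000 bytes = 55,440,000 bits
12 Mbps = 12,000,000 bits/s
time = 55,440,000 / 12,000,000 = 4.6 s

4.6 seconds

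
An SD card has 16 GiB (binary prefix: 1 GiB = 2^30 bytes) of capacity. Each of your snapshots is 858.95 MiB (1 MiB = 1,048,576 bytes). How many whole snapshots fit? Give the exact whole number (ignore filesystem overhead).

19

Capacity: 16 GiB = 17,179,869,184 bytes
Per item: 858.95 MiB = 900,674,355.2 bytes
⌊17,179,869,184 / 900,674,355.2⌋ = 19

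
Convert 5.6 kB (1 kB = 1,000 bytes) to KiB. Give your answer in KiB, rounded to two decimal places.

5.47 KiB

5.6 kB = 5.6 × 10^3 bytes = 5,600 bytes
1 KiB = 2^10 bytes = 1,024 bytes
5,600 / 1,024 = 5.47 KiB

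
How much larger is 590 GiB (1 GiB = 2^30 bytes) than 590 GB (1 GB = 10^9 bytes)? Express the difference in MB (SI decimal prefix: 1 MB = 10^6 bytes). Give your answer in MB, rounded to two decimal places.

43,507.68 MB

590 GiB = 590 × 1,073,741,824 = 633,507,676,160 bytes
590 GB = 590 × 1,000,000,000 = 590,000,000,000 bytes
difference = 43,507,676,160 bytes
43,507,676,160 / 1,000,000 = 43,507.68 MB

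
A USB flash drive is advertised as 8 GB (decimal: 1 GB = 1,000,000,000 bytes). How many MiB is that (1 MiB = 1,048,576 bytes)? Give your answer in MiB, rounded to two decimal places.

7,629.39 MiB

8 GB × 1,000,000,000 bytes/GB = 8,000,000,000 bytes
1 MiB = 1,048,576 bytes
8,000,000,000 / 1,048,576 = 7,629.39 MiB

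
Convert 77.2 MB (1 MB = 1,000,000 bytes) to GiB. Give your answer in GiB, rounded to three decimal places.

0.072 GiB

77.2 MB = 77.2 × 10^6 bytes = 77,200,000 bytes
1 GiB = 1,073,741,824 bytes
77,200,000 / 1,073,741,824 = 0.072 GiB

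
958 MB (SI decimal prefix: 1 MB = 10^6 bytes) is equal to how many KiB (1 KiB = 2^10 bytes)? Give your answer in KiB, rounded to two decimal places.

958 MB × 1,000,000 bytes/MB = 958,000,000 bytes
1 KiB = 2^10 bytes = 1,024 bytes
958,000,000 / 1,024 = 935,546.88 KiB

935,546.88 KiB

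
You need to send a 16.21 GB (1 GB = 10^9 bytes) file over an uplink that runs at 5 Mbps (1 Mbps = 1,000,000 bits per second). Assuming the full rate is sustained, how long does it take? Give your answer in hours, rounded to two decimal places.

16.21 GB = 16,210,000,000 bytes = 129,680,000,000 bits
5 Mbps = 5,000,000 bits/s
time = 129,680,000,000 / 5,000,000 = 25,936.0000 s
25,936.0000 s / 3600 = 7.20 hours

7.20 hours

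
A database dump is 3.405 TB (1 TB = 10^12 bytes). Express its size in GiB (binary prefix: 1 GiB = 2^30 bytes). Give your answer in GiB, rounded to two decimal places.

3,171.15 GiB

3.405 TB = 3.405 × 10^12 bytes = 3,405,000,000,000 bytes
1 GiB = 2^30 bytes = 1,073,741,824 bytes
3,405,000,000,000 / 1,073,741,824 = 3,171.15 GiB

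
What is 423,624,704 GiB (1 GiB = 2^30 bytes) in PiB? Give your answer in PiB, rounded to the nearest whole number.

423,624,704 GiB = 423,624,704 × 2^30 bytes = 454,863,562,364,420,096 bytes
1 PiB = 2^50 bytes = 1,125,899,906,842,624 bytes
454,863,562,364,420,096 / 1,125,899,906,842,624 = 404 PiB

404 PiB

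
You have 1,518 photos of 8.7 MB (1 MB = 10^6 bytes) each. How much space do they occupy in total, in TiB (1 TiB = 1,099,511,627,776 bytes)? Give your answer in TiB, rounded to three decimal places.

0.012 TiB

Total = 1,518 × 8.7 MB = 13206.6 MB
= 13206.6 × 1,000,000 bytes = 13,206,600,000 bytes
1 TiB = 1,099,511,627,776 bytes
13,206,600,000 / 1,099,511,627,776 = 0.012 TiB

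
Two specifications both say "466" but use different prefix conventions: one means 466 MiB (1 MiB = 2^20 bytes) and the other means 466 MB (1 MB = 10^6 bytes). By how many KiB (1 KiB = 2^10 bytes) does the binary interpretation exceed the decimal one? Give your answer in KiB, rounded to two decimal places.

466 MiB = 466 × 1,048,576 = 488,636,416 bytes
466 MB = 466 × 1,000,000 = 466,000,000 bytes
difference = 22,636,416 bytes
22,636,416 / 1,024 = 22,105.88 KiB

22,105.88 KiB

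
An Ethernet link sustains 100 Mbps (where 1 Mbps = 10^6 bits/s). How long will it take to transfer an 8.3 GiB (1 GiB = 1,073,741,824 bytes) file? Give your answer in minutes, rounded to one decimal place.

8.3 GiB = 8,912,057,139.2 bytes = 71,296,457,113.6 bits
100 Mbps = 100,000,000 bits/s
time = 71,296,457,113.6 / 100,000,000 = 712.96 s
712.96 s / 60 = 11.9 minutes

11.9 minutes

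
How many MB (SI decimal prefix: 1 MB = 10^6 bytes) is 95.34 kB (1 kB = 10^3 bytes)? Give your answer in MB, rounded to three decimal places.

95.34 kB = 95.34 × 10^3 bytes = 95,340 bytes
1 MB = 10^6 bytes = 1,000,000 bytes
95,340 / 1,000,000 = 0.095 MB

0.095 MB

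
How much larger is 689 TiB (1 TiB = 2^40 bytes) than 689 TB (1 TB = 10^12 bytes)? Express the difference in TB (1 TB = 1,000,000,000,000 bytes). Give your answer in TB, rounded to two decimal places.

689 TiB = 689 × 1,099,511,627,776 = 757,563,511,537,664 bytes
689 TB = 689 × 1,000,000,000,000 = 689,000,000,000,000 bytes
difference = 68,563,511,537,664 bytes
68,563,511,537,664 / 1,000,000,000,000 = 68.56 TB

68.56 TB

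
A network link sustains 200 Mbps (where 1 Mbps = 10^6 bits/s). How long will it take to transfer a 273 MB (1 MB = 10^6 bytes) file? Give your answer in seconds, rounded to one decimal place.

10.9 seconds

273 MB = 273,000,000 bytes = 2,184,000,000 bits
200 Mbps = 200,000,000 bits/s
time = 2,184,000,000 / 200,000,000 = 10.9 s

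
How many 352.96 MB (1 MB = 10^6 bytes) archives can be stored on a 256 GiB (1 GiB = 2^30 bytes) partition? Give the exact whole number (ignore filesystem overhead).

778

Capacity: 256 GiB = 274,877,906,944 bytes
Per item: 352.96 MB = 352,960,000 bytes
⌊274,877,906,944 / 352,960,000⌋ = 778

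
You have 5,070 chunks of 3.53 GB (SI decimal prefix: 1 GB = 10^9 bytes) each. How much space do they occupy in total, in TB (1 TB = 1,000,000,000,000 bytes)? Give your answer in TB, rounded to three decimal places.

17.897 TB

Total = 5,070 × 3.53 GB = 17897.1 GB
= 17897.1 × 1,000,000,000 bytes = 17,897,100,000,000 bytes
1 TB = 1,000,000,000,000 bytes
17,897,100,000,000 / 1,000,000,000,000 = 17.897 TB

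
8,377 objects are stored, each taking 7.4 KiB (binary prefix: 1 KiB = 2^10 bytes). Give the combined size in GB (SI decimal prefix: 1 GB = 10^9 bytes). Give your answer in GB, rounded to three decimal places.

0.063 GB

Total = 8,377 × 7.4 KiB = 61989.8 KiB
= 61989.8 × 1,024 bytes = 63,477,555.2 bytes
1 GB = 1,000,000,000 bytes
63,477,555.2 / 1,000,000,000 = 0.063 GB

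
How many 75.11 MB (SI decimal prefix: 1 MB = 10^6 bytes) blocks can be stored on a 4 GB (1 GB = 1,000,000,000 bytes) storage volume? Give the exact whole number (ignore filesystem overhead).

Capacity: 4 GB = 4,000,000,000 bytes
Per item: 75.11 MB = 75,110,000 bytes
⌊4,000,000,000 / 75,110,000⌋ = 53

53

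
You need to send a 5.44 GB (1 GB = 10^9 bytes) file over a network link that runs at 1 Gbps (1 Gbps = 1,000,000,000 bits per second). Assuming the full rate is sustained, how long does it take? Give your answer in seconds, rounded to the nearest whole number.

44 seconds

5.44 GB = 5,440,000,000 bytes = 43,520,000,000 bits
1 Gbps = 1,000,000,000 bits/s
time = 43,520,000,000 / 1,000,000,000 = 44 s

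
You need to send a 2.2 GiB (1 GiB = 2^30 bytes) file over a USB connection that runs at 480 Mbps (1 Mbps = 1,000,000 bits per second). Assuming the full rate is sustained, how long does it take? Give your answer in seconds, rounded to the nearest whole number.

39 seconds

2.2 GiB = 2,362,232,012.8 bytes = 18,897,856,102.4 bits
480 Mbps = 480,000,000 bits/s
time = 18,897,856,102.4 / 480,000,000 = 39 s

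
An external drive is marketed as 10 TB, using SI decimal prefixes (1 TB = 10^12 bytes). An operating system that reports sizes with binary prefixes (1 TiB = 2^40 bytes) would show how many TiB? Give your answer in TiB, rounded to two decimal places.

10 TB × 1,000,000,000,000 bytes/TB = 10,000,000,000,000 bytes
1 TiB = 2^40 bytes = 1,099,511,627,776 bytes
10,000,000,000,000 / 1,099,511,627,776 = 9.09 TiB

9.09 TiB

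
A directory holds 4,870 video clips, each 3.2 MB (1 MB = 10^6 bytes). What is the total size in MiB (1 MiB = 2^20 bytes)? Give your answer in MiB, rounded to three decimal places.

14,862.061 MiB

Total = 4,870 × 3.2 MB = 15,584 MB
= 15,584 × 1,000,000 bytes = 15,584,000,000 bytes
1 MiB = 1,048,576 bytes
15,584,000,000 / 1,048,576 = 14,862.061 MiB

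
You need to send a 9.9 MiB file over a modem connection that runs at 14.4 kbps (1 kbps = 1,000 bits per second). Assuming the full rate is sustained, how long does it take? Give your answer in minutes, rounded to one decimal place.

96.1 minutes

9.9 MiB = 10,380,902.4 bytes = 83,047,219.2 bits
14.4 kbps = 14,400 bits/s
time = 83,047,219.2 / 14,400 = 5,767.17 s
5,767.17 s / 60 = 96.1 minutes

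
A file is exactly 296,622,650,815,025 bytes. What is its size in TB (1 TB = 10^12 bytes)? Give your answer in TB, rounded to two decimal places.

296.62 TB

296,622,650,815,025 bytes given.
1 TB = 10^12 bytes = 1,000,000,000,000 bytes
296,622,650,815,025 / 1,000,000,000,000 = 296.62 TB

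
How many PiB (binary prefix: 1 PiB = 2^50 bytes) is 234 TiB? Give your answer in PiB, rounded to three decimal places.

0.229 PiB

234 TiB × 1,099,511,627,776 bytes/TiB = 257,285,720,899,584 bytes
1 PiB = 1,125,899,906,842,624 bytes
257,285,720,899,584 / 1,125,899,906,842,624 = 0.229 PiB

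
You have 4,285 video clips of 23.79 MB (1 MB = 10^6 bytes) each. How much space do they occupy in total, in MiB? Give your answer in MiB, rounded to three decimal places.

Total = 4,285 × 23.79 MB = 101940.15 MB
= 101940.15 × 1,000,000 bytes = 101,940,150,000 bytes
1 MiB = 1,048,576 bytes
101,940,150,000 / 1,048,576 = 97,217.703 MiB

97,217.703 MiB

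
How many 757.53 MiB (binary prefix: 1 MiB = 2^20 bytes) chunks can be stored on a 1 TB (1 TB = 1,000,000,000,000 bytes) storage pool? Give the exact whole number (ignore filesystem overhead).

1,258

Capacity: 1 TB = 1,000,000,000,000 bytes
Per item: 757.53 MiB = 794,327,777.28 bytes
⌊1,000,000,000,000 / 794,327,777.28⌋ = 1,258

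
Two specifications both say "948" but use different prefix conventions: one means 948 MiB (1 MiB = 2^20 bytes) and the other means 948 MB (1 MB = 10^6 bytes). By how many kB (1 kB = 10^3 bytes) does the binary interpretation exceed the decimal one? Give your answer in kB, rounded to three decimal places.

46,050.048 kB

948 MiB = 948 × 1,048,576 = 994,050,048 bytes
948 MB = 948 × 1,000,000 = 948,000,000 bytes
difference = 46,050,048 bytes
46,050,048 / 1,000 = 46,050.048 kB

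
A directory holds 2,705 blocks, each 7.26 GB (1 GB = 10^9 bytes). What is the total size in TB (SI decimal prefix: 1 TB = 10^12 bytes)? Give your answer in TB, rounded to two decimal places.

19.64 TB

Total = 2,705 × 7.26 GB = 19638.3 GB
= 19638.3 × 1,000,000,000 bytes = 19,638,300,000,000 bytes
1 TB = 1,000,000,000,000 bytes
19,638,300,000,000 / 1,000,000,000,000 = 19.64 TB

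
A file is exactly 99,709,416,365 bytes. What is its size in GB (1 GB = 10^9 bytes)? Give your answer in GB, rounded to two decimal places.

99.71 GB

99,709,416,365 bytes given.
1 GB = 10^9 bytes = 1,000,000,000 bytes
99,709,416,365 / 1,000,000,000 = 99.71 GB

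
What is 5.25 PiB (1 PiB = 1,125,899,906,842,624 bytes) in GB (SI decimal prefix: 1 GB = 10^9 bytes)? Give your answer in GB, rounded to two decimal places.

5.25 PiB = 5.25 × 2^50 bytes = 5,910,974,510,923,776 bytes
1 GB = 10^9 bytes = 1,000,000,000 bytes
5,910,974,510,923,776 / 1,000,000,000 = 5,910,974.51 GB

5,910,974.51 GB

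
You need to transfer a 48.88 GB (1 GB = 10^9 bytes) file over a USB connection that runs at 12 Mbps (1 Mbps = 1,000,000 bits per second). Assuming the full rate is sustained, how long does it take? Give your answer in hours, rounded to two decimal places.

48.88 GB = 48,880,000,000 bytes = 391,040,000,000 bits
12 Mbps = 12,000,000 bits/s
time = 391,040,000,000 / 12,000,000 = 32,586.6667 s
32,586.6667 s / 3600 = 9.05 hours

9.05 hours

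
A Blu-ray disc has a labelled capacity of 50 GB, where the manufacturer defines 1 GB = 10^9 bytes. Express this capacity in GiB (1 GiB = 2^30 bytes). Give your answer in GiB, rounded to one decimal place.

50 GB = 50 × 10^9 bytes = 50,000,000,000 bytes
1 GiB = 2^30 bytes = 1,073,741,824 bytes
50,000,000,000 / 1,073,741,824 = 46.6 GiB

46.6 GiB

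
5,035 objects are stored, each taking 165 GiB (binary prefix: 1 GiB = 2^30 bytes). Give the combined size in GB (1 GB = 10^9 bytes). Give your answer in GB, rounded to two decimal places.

Total = 5,035 × 165 GiB = 830,775 GiB
= 830,775 × 1,073,741,824 bytes = 892,037,863,833,600 bytes
1 GB = 1,000,000,000 bytes
892,037,863,833,600 / 1,000,000,000 = 892,037.86 GB

892,037.86 GB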